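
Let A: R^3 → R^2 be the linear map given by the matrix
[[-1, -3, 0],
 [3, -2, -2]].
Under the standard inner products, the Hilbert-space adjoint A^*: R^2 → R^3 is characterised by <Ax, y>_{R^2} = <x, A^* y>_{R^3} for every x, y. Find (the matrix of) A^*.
A^* = A^T =
[[-1, 3],
 [-3, -2],
 [0, -2]]

For real matrices with standard dot products, the defining identity <Ax, y> = <x, A^* y> gives (Ax)^T y = x^T (A^*) y, i.e. x^T A^T y = x^T (A^*) y. Since this holds for all x, y, we must have A^* = A^T. Therefore
A^* =
[[-1, 3],
 [-3, -2],
 [0, -2]].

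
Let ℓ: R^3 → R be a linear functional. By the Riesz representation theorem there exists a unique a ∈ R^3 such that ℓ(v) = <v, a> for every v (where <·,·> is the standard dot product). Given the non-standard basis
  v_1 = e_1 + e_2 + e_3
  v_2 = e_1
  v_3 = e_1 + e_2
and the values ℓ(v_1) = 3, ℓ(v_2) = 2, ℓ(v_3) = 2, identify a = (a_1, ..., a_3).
a = (2, 0, 1)

Write a = (a_1, ..., a_3) in the standard basis. For each basis vector v_i, ℓ(v_i) = <v_i, a> is a linear equation in the a_j's. Collect the n equations into a matrix system V a = ℓ, where row i of V is v_i (expressed in the standard basis). Since V is invertible (lower-triangular with 1s on the diagonal, up to permutation), solve by back-substitution:
  V =
[[1, 1, 1],
 [1, 0, 0],
 [1, 1, 0]]
  V a = (3, 2, 2)
Solving gives a = (2, 0, 1).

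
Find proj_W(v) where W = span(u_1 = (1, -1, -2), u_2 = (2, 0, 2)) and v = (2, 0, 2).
proj_W(v) = (2, 0, 2)

Set up U = [u_1 | ... | u_2] ∈ R^(3×2). The projector onto W = col(U) is P = U (U^T U)^(-1) U^T.
Compute U^T U =
  [6, -2]
  [-2, 8],
and U^T v = (-2, 8).
Solve U^T U · c = U^T v for the coefficients: c = (0, 1). The projection is proj_W(v) = U c.
Check: (v - proj_W(v)) · u_1 = 0  (should be 0).
Check: (v - proj_W(v)) · u_2 = 0  (should be 0).
Result: proj_W(v) = (2, 0, 2).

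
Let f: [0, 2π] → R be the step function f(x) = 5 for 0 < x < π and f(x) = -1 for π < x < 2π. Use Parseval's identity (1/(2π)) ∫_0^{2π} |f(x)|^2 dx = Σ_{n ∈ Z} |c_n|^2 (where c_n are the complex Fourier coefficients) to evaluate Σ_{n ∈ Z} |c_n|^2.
Σ |c_n|^2 = 13

Parseval equates the L^2 energy of f (normalised by 1/(2π)) with the ℓ^2 sum of its Fourier coefficients: (1/(2π)) ∫_0^{2π} |f|^2 = Σ |c_n|^2.
Compute the left side: (1/(2π)) [∫_0^π 5^2 dx + ∫_π^{2π} (-1)^2 dx] = (1/(2π)) · (25π + 1π) = (25 + 1)/2 = 13.
So Σ_{n ∈ Z} |c_n|^2 = 13.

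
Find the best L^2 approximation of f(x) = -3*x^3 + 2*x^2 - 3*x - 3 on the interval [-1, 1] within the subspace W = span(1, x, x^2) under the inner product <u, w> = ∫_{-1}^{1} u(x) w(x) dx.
g(x) = 2*x^2 - 24*x/5 - 3

The best approximation g ∈ W is the orthogonal projection of f onto W. Writing g = a_0 + a_1 x + a_2 x^2, the coefficients solve the normal equations G · a = b where
  G_{ij} = <φ_i, φ_j> and b_i = <f, φ_i>, with φ_0 = 1, φ_1 = x, φ_2 = x^2.
G =
  [2, 0, 2/3]
  [0, 2/3, 0]
  [2/3, 0, 2/5],
b = (-14/3, -16/5, -6/5).
Solving gives a_0 = -3, a_1 = -24/5, a_2 = 2, so
  g(x) = 2*x^2 - 24*x/5 - 3.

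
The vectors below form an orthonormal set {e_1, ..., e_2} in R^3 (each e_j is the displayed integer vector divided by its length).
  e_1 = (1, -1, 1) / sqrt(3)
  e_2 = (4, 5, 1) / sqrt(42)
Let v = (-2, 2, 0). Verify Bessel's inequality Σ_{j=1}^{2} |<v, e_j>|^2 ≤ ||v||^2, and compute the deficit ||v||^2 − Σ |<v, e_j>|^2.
Σ |<v, e_j>|^2 = 38/7; ||v||^2 = 8; deficit = 18/7

Write each e_j = u_j / sqrt(<u_j, u_j>) where u_j is the displayed integer vector. Then <v, e_j> = <v, u_j> / sqrt(<u_j, u_j>), so |<v, e_j>|^2 = <v, u_j>^2 / <u_j, u_j>.
Coefficients: <v, e_1> = -4/sqrt(3), <v, e_2> = 2/sqrt(42).
Square and sum: Σ |<v, e_j>|^2 = 38/7.
Compute ||v||^2 = v·v = 8.
Deficit = 8 − 38/7 = 18/7 ≥ 0, confirming Bessel's inequality. (The deficit equals ||v − Σ <v,e_j> e_j||^2, the squared distance from v to span{e_j}.)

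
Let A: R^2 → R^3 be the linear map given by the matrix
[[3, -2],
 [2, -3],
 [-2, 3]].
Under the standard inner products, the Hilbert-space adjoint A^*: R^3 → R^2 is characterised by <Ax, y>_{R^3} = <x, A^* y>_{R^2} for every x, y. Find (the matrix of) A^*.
A^* = A^T =
[[3, 2, -2],
 [-2, -3, 3]]

For real matrices with standard dot products, the defining identity <Ax, y> = <x, A^* y> gives (Ax)^T y = x^T (A^*) y, i.e. x^T A^T y = x^T (A^*) y. Since this holds for all x, y, we must have A^* = A^T. Therefore
A^* =
[[3, 2, -2],
 [-2, -3, 3]].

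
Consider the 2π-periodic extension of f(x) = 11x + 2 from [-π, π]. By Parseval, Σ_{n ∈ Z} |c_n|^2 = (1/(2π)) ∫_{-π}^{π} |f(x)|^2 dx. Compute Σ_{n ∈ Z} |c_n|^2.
Σ |c_n|^2 = 121π^2/3 + 4

Expand and integrate term by term over [-π, π]:
  ∫ (11x)^2 dx = 121·(2π^3/3); ∫ 2·11·(2)·x dx = 0 (odd integrand); ∫ 2^2 dx = 4·2π.
So (1/(2π)) ∫_{-π}^{π} (11x + 2)^2 dx = 121π^2/3 + 4 = 121π^2/3 + 4.
Parseval ⇒ Σ |c_n|^2 = 121π^2/3 + 4.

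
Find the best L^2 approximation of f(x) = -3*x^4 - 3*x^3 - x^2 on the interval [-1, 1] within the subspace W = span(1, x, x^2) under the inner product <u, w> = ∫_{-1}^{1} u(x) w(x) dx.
g(x) = -25*x^2/7 - 9*x/5 + 9/35

The best approximation g ∈ W is the orthogonal projection of f onto W. Writing g = a_0 + a_1 x + a_2 x^2, the coefficients solve the normal equations G · a = b where
  G_{ij} = <φ_i, φ_j> and b_i = <f, φ_i>, with φ_0 = 1, φ_1 = x, φ_2 = x^2.
G =
  [2, 0, 2/3]
  [0, 2/3, 0]
  [2/3, 0, 2/5],
b = (-28/15, -6/5, -44/35).
Solving gives a_0 = 9/35, a_1 = -9/5, a_2 = -25/7, so
  g(x) = -25*x^2/7 - 9*x/5 + 9/35.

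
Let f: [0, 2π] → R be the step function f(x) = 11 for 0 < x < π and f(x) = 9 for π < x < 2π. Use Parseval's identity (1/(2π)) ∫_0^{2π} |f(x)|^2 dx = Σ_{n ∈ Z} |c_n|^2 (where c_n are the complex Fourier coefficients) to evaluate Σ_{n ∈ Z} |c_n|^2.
Σ |c_n|^2 = 101

Parseval equates the L^2 energy of f (normalised by 1/(2π)) with the ℓ^2 sum of its Fourier coefficients: (1/(2π)) ∫_0^{2π} |f|^2 = Σ |c_n|^2.
Compute the left side: (1/(2π)) [∫_0^π 11^2 dx + ∫_π^{2π} 9^2 dx] = (1/(2π)) · (121π + 81π) = (121 + 81)/2 = 101.
So Σ_{n ∈ Z} |c_n|^2 = 101.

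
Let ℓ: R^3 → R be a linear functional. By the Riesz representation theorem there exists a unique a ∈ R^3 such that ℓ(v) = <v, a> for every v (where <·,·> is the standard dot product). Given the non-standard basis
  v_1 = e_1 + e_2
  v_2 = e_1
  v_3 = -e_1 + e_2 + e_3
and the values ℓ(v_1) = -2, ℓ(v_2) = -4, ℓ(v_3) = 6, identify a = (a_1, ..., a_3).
a = (-4, 2, 0)

Write a = (a_1, ..., a_3) in the standard basis. For each basis vector v_i, ℓ(v_i) = <v_i, a> is a linear equation in the a_j's. Collect the n equations into a matrix system V a = ℓ, where row i of V is v_i (expressed in the standard basis). Since V is invertible (lower-triangular with 1s on the diagonal, up to permutation), solve by back-substitution:
  V =
[[1, 1, 0],
 [1, 0, 0],
 [-1, 1, 1]]
  V a = (-2, -4, 6)
Solving gives a = (-4, 2, 0).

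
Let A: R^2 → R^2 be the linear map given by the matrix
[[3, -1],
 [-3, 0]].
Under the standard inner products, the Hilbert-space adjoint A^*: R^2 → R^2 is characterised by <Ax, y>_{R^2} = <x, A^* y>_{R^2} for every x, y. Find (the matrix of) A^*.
A^* = A^T =
[[3, -3],
 [-1, 0]]

For real matrices with standard dot products, the defining identity <Ax, y> = <x, A^* y> gives (Ax)^T y = x^T (A^*) y, i.e. x^T A^T y = x^T (A^*) y. Since this holds for all x, y, we must have A^* = A^T. Therefore
A^* =
[[3, -3],
 [-1, 0]].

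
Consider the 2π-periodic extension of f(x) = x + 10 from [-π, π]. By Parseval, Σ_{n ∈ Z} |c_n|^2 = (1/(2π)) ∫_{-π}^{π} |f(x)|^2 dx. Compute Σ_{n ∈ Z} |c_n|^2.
Σ |c_n|^2 = π^2/3 + 100

Expand and integrate term by term over [-π, π]:
  ∫ (x)^2 dx = 1·(2π^3/3); ∫ 2·1·(10)·x dx = 0 (odd integrand); ∫ 10^2 dx = 100·2π.
So (1/(2π)) ∫_{-π}^{π} (x + 10)^2 dx = 1π^2/3 + 100 = π^2/3 + 100.
Parseval ⇒ Σ |c_n|^2 = π^2/3 + 100.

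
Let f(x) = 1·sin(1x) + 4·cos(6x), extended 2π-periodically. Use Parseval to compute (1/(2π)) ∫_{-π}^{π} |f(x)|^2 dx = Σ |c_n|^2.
Σ |c_n|^2 = 17/2

Expand |f|^2 and use orthogonality of {sin(nx), cos(mx)} on [-π, π]:
  ∫_{-π}^{π} sin(nx)^2 dx = π, ∫ cos(mx)^2 dx = π, and cross terms integrate to 0.
So ∫_{-π}^{π} f(x)^2 dx = 1^2 · π + 4^2 · π = (1 + 16)π.
Divide by 2π: (1 + 16)/2 = 17/2.
By Parseval, this equals Σ |c_n|^2.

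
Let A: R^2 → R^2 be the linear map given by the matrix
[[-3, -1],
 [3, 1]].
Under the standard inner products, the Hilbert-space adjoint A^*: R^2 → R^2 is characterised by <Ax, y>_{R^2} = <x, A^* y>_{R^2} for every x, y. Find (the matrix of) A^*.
A^* = A^T =
[[-3, 3],
 [-1, 1]]

For real matrices with standard dot products, the defining identity <Ax, y> = <x, A^* y> gives (Ax)^T y = x^T (A^*) y, i.e. x^T A^T y = x^T (A^*) y. Since this holds for all x, y, we must have A^* = A^T. Therefore
A^* =
[[-3, 3],
 [-1, 1]].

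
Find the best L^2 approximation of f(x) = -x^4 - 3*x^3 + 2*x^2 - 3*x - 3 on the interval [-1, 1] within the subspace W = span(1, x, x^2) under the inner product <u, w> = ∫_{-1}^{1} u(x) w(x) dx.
g(x) = 8*x^2/7 - 24*x/5 - 102/35

The best approximation g ∈ W is the orthogonal projection of f onto W. Writing g = a_0 + a_1 x + a_2 x^2, the coefficients solve the normal equations G · a = b where
  G_{ij} = <φ_i, φ_j> and b_i = <f, φ_i>, with φ_0 = 1, φ_1 = x, φ_2 = x^2.
G =
  [2, 0, 2/3]
  [0, 2/3, 0]
  [2/3, 0, 2/5],
b = (-76/15, -16/5, -52/35).
Solving gives a_0 = -102/35, a_1 = -24/5, a_2 = 8/7, so
  g(x) = 8*x^2/7 - 24*x/5 - 102/35.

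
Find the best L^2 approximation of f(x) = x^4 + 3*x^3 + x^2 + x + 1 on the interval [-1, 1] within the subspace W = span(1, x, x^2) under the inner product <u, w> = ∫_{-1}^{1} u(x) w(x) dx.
g(x) = 13*x^2/7 + 14*x/5 + 32/35

The best approximation g ∈ W is the orthogonal projection of f onto W. Writing g = a_0 + a_1 x + a_2 x^2, the coefficients solve the normal equations G · a = b where
  G_{ij} = <φ_i, φ_j> and b_i = <f, φ_i>, with φ_0 = 1, φ_1 = x, φ_2 = x^2.
G =
  [2, 0, 2/3]
  [0, 2/3, 0]
  [2/3, 0, 2/5],
b = (46/15, 28/15, 142/105).
Solving gives a_0 = 32/35, a_1 = 14/5, a_2 = 13/7, so
  g(x) = 13*x^2/7 + 14*x/5 + 32/35.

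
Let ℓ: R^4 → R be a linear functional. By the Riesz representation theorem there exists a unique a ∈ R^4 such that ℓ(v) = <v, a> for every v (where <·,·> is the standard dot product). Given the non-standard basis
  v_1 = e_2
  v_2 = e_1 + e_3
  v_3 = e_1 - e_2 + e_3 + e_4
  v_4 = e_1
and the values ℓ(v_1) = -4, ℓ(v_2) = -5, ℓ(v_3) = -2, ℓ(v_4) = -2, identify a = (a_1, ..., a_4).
a = (-2, -4, -3, -1)

Write a = (a_1, ..., a_4) in the standard basis. For each basis vector v_i, ℓ(v_i) = <v_i, a> is a linear equation in the a_j's. Collect the n equations into a matrix system V a = ℓ, where row i of V is v_i (expressed in the standard basis). Since V is invertible (lower-triangular with 1s on the diagonal, up to permutation), solve by back-substitution:
  V =
[[0, 1, 0, 0],
 [1, 0, 1, 0],
 [1, -1, 1, 1],
 [1, 0, 0, 0]]
  V a = (-4, -5, -2, -2)
Solving gives a = (-2, -4, -3, -1).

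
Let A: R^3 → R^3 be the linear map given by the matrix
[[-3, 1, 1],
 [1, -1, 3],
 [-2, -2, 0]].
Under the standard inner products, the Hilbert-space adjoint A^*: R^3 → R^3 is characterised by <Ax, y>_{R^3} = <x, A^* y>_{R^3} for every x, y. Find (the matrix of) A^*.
A^* = A^T =
[[-3, 1, -2],
 [1, -1, -2],
 [1, 3, 0]]

For real matrices with standard dot products, the defining identity <Ax, y> = <x, A^* y> gives (Ax)^T y = x^T (A^*) y, i.e. x^T A^T y = x^T (A^*) y. Since this holds for all x, y, we must have A^* = A^T. Therefore
A^* =
[[-3, 1, -2],
 [1, -1, -2],
 [1, 3, 0]].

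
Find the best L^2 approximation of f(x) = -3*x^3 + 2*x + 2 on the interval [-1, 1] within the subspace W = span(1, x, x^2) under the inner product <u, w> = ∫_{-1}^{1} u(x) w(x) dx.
g(x) = x/5 + 2

The best approximation g ∈ W is the orthogonal projection of f onto W. Writing g = a_0 + a_1 x + a_2 x^2, the coefficients solve the normal equations G · a = b where
  G_{ij} = <φ_i, φ_j> and b_i = <f, φ_i>, with φ_0 = 1, φ_1 = x, φ_2 = x^2.
G =
  [2, 0, 2/3]
  [0, 2/3, 0]
  [2/3, 0, 2/5],
b = (4, 2/15, 4/3).
Solving gives a_0 = 2, a_1 = 1/5, a_2 = 0, so
  g(x) = x/5 + 2.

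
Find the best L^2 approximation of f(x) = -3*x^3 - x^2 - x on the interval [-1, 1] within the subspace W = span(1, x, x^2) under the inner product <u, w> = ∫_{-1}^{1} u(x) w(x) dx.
g(x) = -x^2 - 14*x/5

The best approximation g ∈ W is the orthogonal projection of f onto W. Writing g = a_0 + a_1 x + a_2 x^2, the coefficients solve the normal equations G · a = b where
  G_{ij} = <φ_i, φ_j> and b_i = <f, φ_i>, with φ_0 = 1, φ_1 = x, φ_2 = x^2.
G =
  [2, 0, 2/3]
  [0, 2/3, 0]
  [2/3, 0, 2/5],
b = (-2/3, -28/15, -2/5).
Solving gives a_0 = 0, a_1 = -14/5, a_2 = -1, so
  g(x) = -x^2 - 14*x/5.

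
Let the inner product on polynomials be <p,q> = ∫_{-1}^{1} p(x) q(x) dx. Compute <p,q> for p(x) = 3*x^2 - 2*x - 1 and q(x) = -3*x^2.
<p,q> = -8/5

Expand the product: p(x)·q(x) = -9*x^4 + 6*x^3 + 3*x^2.
∫_{-1}^{1} of each monomial x^k gives [2/(k+1) if k even, 0 if k odd]. Integrating term-by-term (or equivalently evaluating the antiderivative F(x) = -9*x^5/5 + 3*x^4/2 + x^3 at the endpoints):
  F(1) − F(−1) = 7/10 − (23/10) = -8/5.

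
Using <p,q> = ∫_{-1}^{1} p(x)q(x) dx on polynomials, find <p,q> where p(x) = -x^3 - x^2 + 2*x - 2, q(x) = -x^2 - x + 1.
<p,q> = -58/15

Expand the product: p(x)·q(x) = x^5 + 2*x^4 - 2*x^3 - x^2 + 4*x - 2.
∫_{-1}^{1} of each monomial x^k gives [2/(k+1) if k even, 0 if k odd]. Integrating term-by-term (or equivalently evaluating the antiderivative F(x) = x^6/6 + 2*x^5/5 - x^4/2 - x^3/3 + 2*x^2 - 2*x at the endpoints):
  F(1) − F(−1) = -4/15 − (18/5) = -58/15.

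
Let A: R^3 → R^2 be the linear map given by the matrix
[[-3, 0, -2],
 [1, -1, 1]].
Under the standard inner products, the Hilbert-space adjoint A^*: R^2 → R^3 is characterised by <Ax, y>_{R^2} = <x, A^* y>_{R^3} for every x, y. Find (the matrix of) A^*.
A^* = A^T =
[[-3, 1],
 [0, -1],
 [-2, 1]]

For real matrices with standard dot products, the defining identity <Ax, y> = <x, A^* y> gives (Ax)^T y = x^T (A^*) y, i.e. x^T A^T y = x^T (A^*) y. Since this holds for all x, y, we must have A^* = A^T. Therefore
A^* =
[[-3, 1],
 [0, -1],
 [-2, 1]].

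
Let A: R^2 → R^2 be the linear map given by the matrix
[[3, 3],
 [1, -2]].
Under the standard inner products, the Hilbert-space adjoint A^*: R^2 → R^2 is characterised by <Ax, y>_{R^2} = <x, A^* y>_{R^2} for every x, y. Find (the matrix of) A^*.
A^* = A^T =
[[3, 1],
 [3, -2]]

For real matrices with standard dot products, the defining identity <Ax, y> = <x, A^* y> gives (Ax)^T y = x^T (A^*) y, i.e. x^T A^T y = x^T (A^*) y. Since this holds for all x, y, we must have A^* = A^T. Therefore
A^* =
[[3, 1],
 [3, -2]].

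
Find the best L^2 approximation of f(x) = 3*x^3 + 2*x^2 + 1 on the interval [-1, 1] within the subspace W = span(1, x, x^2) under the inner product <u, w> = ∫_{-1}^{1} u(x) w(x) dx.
g(x) = 2*x^2 + 9*x/5 + 1

The best approximation g ∈ W is the orthogonal projection of f onto W. Writing g = a_0 + a_1 x + a_2 x^2, the coefficients solve the normal equations G · a = b where
  G_{ij} = <φ_i, φ_j> and b_i = <f, φ_i>, with φ_0 = 1, φ_1 = x, φ_2 = x^2.
G =
  [2, 0, 2/3]
  [0, 2/3, 0]
  [2/3, 0, 2/5],
b = (10/3, 6/5, 22/15).
Solving gives a_0 = 1, a_1 = 9/5, a_2 = 2, so
  g(x) = 2*x^2 + 9*x/5 + 1.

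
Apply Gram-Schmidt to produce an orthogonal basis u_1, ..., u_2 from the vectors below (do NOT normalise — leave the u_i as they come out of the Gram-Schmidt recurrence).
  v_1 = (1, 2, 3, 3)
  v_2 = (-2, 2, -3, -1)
Orthogonal basis:
  u_1 = (1, 2, 3, 3)
  u_2 = (-36/23, 66/23, -39/23, 7/23)

Apply the Gram-Schmidt recurrence
  u_1 = v_1
  u_i = v_i − Σ_{j<i} ((v_i · u_j) / (u_j · u_j)) · u_j.

Step by step this gives:
  u_1 = (1, 2, 3, 3)
  u_2 = (-36/23, 66/23, -39/23, 7/23)

Orthogonality check:
  u_2 · u_1 = 0 (should be 0)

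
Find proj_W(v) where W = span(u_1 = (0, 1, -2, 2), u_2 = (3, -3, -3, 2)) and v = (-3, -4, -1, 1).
proj_W(v) = (108/115, -136/115, -52/115, 16/115)

Set up U = [u_1 | ... | u_2] ∈ R^(4×2). The projector onto W = col(U) is P = U (U^T U)^(-1) U^T.
Compute U^T U =
  [9, 7]
  [7, 31],
and U^T v = (0, 8).
Solve U^T U · c = U^T v for the coefficients: c = (-28/115, 36/115). The projection is proj_W(v) = U c.
Check: (v - proj_W(v)) · u_1 = 0  (should be 0).
Check: (v - proj_W(v)) · u_2 = 0  (should be 0).
Result: proj_W(v) = (108/115, -136/115, -52/115, 16/115).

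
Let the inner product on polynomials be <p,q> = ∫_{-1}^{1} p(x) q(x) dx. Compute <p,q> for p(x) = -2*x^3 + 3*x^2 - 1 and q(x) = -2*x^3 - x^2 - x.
<p,q> = 148/105

Expand the product: p(x)·q(x) = 4*x^6 - 4*x^5 - x^4 - x^3 + x^2 + x.
∫_{-1}^{1} of each monomial x^k gives [2/(k+1) if k even, 0 if k odd]. Integrating term-by-term (or equivalently evaluating the antiderivative F(x) = 4*x^7/7 - 2*x^6/3 - x^5/5 - x^4/4 + x^3/3 + x^2/2 at the endpoints):
  F(1) − F(−1) = 121/420 − (-157/140) = 148/105.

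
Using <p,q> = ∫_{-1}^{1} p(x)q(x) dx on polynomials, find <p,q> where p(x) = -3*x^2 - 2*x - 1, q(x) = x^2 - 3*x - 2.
<p,q> = 152/15

Expand the product: p(x)·q(x) = -3*x^4 + 7*x^3 + 11*x^2 + 7*x + 2.
∫_{-1}^{1} of each monomial x^k gives [2/(k+1) if k even, 0 if k odd]. Integrating term-by-term (or equivalently evaluating the antiderivative F(x) = -3*x^5/5 + 7*x^4/4 + 11*x^3/3 + 7*x^2/2 + 2*x at the endpoints):
  F(1) − F(−1) = 619/60 − (11/60) = 152/15.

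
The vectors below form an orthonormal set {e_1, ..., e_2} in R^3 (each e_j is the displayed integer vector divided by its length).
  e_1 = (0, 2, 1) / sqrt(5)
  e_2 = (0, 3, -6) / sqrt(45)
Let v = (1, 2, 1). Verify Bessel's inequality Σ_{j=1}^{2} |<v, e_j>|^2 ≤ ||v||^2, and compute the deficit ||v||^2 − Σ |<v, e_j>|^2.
Σ |<v, e_j>|^2 = 5; ||v||^2 = 6; deficit = 1

Write each e_j = u_j / sqrt(<u_j, u_j>) where u_j is the displayed integer vector. Then <v, e_j> = <v, u_j> / sqrt(<u_j, u_j>), so |<v, e_j>|^2 = <v, u_j>^2 / <u_j, u_j>.
Coefficients: <v, e_1> = 5/sqrt(5), <v, e_2> = 0/sqrt(45).
Square and sum: Σ |<v, e_j>|^2 = 5.
Compute ||v||^2 = v·v = 6.
Deficit = 6 − 5 = 1 ≥ 0, confirming Bessel's inequality. (The deficit equals ||v − Σ <v,e_j> e_j||^2, the squared distance from v to span{e_j}.)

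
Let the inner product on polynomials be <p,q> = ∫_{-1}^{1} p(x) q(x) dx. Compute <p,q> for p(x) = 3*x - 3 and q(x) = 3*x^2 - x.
<p,q> = -8

Expand the product: p(x)·q(x) = 9*x^3 - 12*x^2 + 3*x.
∫_{-1}^{1} of each monomial x^k gives [2/(k+1) if k even, 0 if k odd]. Integrating term-by-term (or equivalently evaluating the antiderivative F(x) = 9*x^4/4 - 4*x^3 + 3*x^2/2 at the endpoints):
  F(1) − F(−1) = -1/4 − (31/4) = -8.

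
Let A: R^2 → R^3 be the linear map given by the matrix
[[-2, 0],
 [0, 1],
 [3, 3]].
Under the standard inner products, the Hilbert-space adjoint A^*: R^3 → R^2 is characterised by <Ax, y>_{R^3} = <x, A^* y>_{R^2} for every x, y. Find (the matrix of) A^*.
A^* = A^T =
[[-2, 0, 3],
 [0, 1, 3]]

For real matrices with standard dot products, the defining identity <Ax, y> = <x, A^* y> gives (Ax)^T y = x^T (A^*) y, i.e. x^T A^T y = x^T (A^*) y. Since this holds for all x, y, we must have A^* = A^T. Therefore
A^* =
[[-2, 0, 3],
 [0, 1, 3]].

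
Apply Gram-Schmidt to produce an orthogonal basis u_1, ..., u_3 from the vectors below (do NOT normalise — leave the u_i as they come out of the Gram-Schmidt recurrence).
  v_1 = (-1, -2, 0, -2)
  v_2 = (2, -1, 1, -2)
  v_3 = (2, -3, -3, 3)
Orthogonal basis:
  u_1 = (-1, -2, 0, -2)
  u_2 = (22/9, -1/9, 1, -10/9)
  u_3 = (78/37, -128/37, -106/37, 89/37)

Apply the Gram-Schmidt recurrence
  u_1 = v_1
  u_i = v_i − Σ_{j<i} ((v_i · u_j) / (u_j · u_j)) · u_j.

Step by step this gives:
  u_1 = (-1, -2, 0, -2)
  u_2 = (22/9, -1/9, 1, -10/9)
  u_3 = (78/37, -128/37, -106/37, 89/37)

Orthogonality check:
  u_2 · u_1 = 0 (should be 0)
  u_3 · u_1 = 0 (should be 0)
  u_3 · u_2 = 0 (should be 0)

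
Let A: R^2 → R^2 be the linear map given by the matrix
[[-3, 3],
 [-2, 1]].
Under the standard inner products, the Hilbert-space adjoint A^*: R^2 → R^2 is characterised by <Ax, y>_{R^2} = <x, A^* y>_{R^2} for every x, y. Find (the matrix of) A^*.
A^* = A^T =
[[-3, -2],
 [3, 1]]

For real matrices with standard dot products, the defining identity <Ax, y> = <x, A^* y> gives (Ax)^T y = x^T (A^*) y, i.e. x^T A^T y = x^T (A^*) y. Since this holds for all x, y, we must have A^* = A^T. Therefore
A^* =
[[-3, -2],
 [3, 1]].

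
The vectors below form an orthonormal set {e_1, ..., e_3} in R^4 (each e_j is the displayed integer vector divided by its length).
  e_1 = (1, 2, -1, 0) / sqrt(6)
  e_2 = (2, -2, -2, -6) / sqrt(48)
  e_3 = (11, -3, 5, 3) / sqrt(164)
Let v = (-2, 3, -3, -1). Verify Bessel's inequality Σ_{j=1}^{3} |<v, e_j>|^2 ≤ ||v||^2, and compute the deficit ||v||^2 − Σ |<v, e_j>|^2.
Σ |<v, e_j>|^2 = 1877/82; ||v||^2 = 23; deficit = 9/82

Write each e_j = u_j / sqrt(<u_j, u_j>) where u_j is the displayed integer vector. Then <v, e_j> = <v, u_j> / sqrt(<u_j, u_j>), so |<v, e_j>|^2 = <v, u_j>^2 / <u_j, u_j>.
Coefficients: <v, e_1> = 7/sqrt(6), <v, e_2> = 2/sqrt(48), <v, e_3> = -49/sqrt(164).
Square and sum: Σ |<v, e_j>|^2 = 1877/82.
Compute ||v||^2 = v·v = 23.
Deficit = 23 − 1877/82 = 9/82 ≥ 0, confirming Bessel's inequality. (The deficit equals ||v − Σ <v,e_j> e_j||^2, the squared distance from v to span{e_j}.)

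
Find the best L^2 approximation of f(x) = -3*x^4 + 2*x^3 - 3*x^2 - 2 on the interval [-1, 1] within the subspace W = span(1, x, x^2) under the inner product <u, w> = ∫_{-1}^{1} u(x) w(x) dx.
g(x) = -39*x^2/7 + 6*x/5 - 61/35

The best approximation g ∈ W is the orthogonal projection of f onto W. Writing g = a_0 + a_1 x + a_2 x^2, the coefficients solve the normal equations G · a = b where
  G_{ij} = <φ_i, φ_j> and b_i = <f, φ_i>, with φ_0 = 1, φ_1 = x, φ_2 = x^2.
G =
  [2, 0, 2/3]
  [0, 2/3, 0]
  [2/3, 0, 2/5],
b = (-36/5, 4/5, -356/105).
Solving gives a_0 = -61/35, a_1 = 6/5, a_2 = -39/7, so
  g(x) = -39*x^2/7 + 6*x/5 - 61/35.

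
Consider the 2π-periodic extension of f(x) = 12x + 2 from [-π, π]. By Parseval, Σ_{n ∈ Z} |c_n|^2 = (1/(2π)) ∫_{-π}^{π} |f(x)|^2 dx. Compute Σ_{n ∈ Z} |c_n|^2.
Σ |c_n|^2 = 48π^2 + 4

Expand and integrate term by term over [-π, π]:
  ∫ (12x)^2 dx = 144·(2π^3/3); ∫ 2·12·(2)·x dx = 0 (odd integrand); ∫ 2^2 dx = 4·2π.
So (1/(2π)) ∫_{-π}^{π} (12x + 2)^2 dx = 144π^2/3 + 4 = 48π^2 + 4.
Parseval ⇒ Σ |c_n|^2 = 48π^2 + 4.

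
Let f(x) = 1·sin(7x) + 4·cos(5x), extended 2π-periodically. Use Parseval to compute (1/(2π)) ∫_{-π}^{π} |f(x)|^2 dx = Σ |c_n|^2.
Σ |c_n|^2 = 17/2

Expand |f|^2 and use orthogonality of {sin(nx), cos(mx)} on [-π, π]:
  ∫_{-π}^{π} sin(nx)^2 dx = π, ∫ cos(mx)^2 dx = π, and cross terms integrate to 0.
So ∫_{-π}^{π} f(x)^2 dx = 1^2 · π + 4^2 · π = (1 + 16)π.
Divide by 2π: (1 + 16)/2 = 17/2.
By Parseval, this equals Σ |c_n|^2.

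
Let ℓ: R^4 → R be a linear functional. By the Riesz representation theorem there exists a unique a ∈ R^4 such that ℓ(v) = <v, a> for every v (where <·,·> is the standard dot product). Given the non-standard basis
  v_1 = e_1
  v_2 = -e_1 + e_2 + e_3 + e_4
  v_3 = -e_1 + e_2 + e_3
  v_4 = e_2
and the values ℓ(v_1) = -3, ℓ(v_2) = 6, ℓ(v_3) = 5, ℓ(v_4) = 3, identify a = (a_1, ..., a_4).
a = (-3, 3, -1, 1)

Write a = (a_1, ..., a_4) in the standard basis. For each basis vector v_i, ℓ(v_i) = <v_i, a> is a linear equation in the a_j's. Collect the n equations into a matrix system V a = ℓ, where row i of V is v_i (expressed in the standard basis). Since V is invertible (lower-triangular with 1s on the diagonal, up to permutation), solve by back-substitution:
  V =
[[1, 0, 0, 0],
 [-1, 1, 1, 1],
 [-1, 1, 1, 0],
 [0, 1, 0, 0]]
  V a = (-3, 6, 5, 3)
Solving gives a = (-3, 3, -1, 1).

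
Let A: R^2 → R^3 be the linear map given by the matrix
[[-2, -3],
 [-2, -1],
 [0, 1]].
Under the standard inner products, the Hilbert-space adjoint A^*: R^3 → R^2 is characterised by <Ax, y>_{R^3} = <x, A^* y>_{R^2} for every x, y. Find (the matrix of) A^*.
A^* = A^T =
[[-2, -2, 0],
 [-3, -1, 1]]

For real matrices with standard dot products, the defining identity <Ax, y> = <x, A^* y> gives (Ax)^T y = x^T (A^*) y, i.e. x^T A^T y = x^T (A^*) y. Since this holds for all x, y, we must have A^* = A^T. Therefore
A^* =
[[-2, -2, 0],
 [-3, -1, 1]].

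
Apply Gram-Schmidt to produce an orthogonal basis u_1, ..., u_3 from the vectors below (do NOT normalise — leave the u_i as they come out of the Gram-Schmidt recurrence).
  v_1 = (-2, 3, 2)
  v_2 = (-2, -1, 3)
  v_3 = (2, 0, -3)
Orthogonal basis:
  u_1 = (-2, 3, 2)
  u_2 = (-20/17, -38/17, 37/17)
  u_3 = (-22/189, -4/189, -16/189)

Apply the Gram-Schmidt recurrence
  u_1 = v_1
  u_i = v_i − Σ_{j<i} ((v_i · u_j) / (u_j · u_j)) · u_j.

Step by step this gives:
  u_1 = (-2, 3, 2)
  u_2 = (-20/17, -38/17, 37/17)
  u_3 = (-22/189, -4/189, -16/189)

Orthogonality check:
  u_2 · u_1 = 0 (should be 0)
  u_3 · u_1 = 0 (should be 0)
  u_3 · u_2 = 0 (should be 0)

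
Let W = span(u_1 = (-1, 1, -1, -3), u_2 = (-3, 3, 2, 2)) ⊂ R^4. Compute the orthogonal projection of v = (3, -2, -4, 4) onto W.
proj_W(v) = (493/154, -493/154, -1/7, 173/77)

Set up U = [u_1 | ... | u_2] ∈ R^(4×2). The projector onto W = col(U) is P = U (U^T U)^(-1) U^T.
Compute U^T U =
  [12, -2]
  [-2, 26],
and U^T v = (-13, -15).
Solve U^T U · c = U^T v for the coefficients: c = (-92/77, -103/154). The projection is proj_W(v) = U c.
Check: (v - proj_W(v)) · u_1 = 0  (should be 0).
Check: (v - proj_W(v)) · u_2 = 0  (should be 0).
Result: proj_W(v) = (493/154, -493/154, -1/7, 173/77).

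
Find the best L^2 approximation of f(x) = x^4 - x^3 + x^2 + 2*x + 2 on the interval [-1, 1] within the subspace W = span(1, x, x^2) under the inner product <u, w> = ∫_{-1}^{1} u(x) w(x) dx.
g(x) = 13*x^2/7 + 7*x/5 + 67/35

The best approximation g ∈ W is the orthogonal projection of f onto W. Writing g = a_0 + a_1 x + a_2 x^2, the coefficients solve the normal equations G · a = b where
  G_{ij} = <φ_i, φ_j> and b_i = <f, φ_i>, with φ_0 = 1, φ_1 = x, φ_2 = x^2.
G =
  [2, 0, 2/3]
  [0, 2/3, 0]
  [2/3, 0, 2/5],
b = (76/15, 14/15, 212/105).
Solving gives a_0 = 67/35, a_1 = 7/5, a_2 = 13/7, so
  g(x) = 13*x^2/7 + 7*x/5 + 67/35.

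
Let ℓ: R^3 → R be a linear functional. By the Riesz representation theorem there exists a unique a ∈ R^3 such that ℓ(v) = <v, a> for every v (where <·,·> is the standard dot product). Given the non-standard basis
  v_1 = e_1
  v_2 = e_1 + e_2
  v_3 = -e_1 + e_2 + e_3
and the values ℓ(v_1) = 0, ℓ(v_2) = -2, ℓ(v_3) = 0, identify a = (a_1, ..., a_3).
a = (0, -2, 2)

Write a = (a_1, ..., a_3) in the standard basis. For each basis vector v_i, ℓ(v_i) = <v_i, a> is a linear equation in the a_j's. Collect the n equations into a matrix system V a = ℓ, where row i of V is v_i (expressed in the standard basis). Since V is invertible (lower-triangular with 1s on the diagonal, up to permutation), solve by back-substitution:
  V =
[[1, 0, 0],
 [1, 1, 0],
 [-1, 1, 1]]
  V a = (0, -2, 0)
Solving gives a = (0, -2, 2).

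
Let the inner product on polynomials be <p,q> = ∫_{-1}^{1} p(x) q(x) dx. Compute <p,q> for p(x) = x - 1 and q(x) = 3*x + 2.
<p,q> = -2

Expand the product: p(x)·q(x) = 3*x^2 - x - 2.
∫_{-1}^{1} of each monomial x^k gives [2/(k+1) if k even, 0 if k odd]. Integrating term-by-term (or equivalently evaluating the antiderivative F(x) = x^3 - x^2/2 - 2*x at the endpoints):
  F(1) − F(−1) = -3/2 − (1/2) = -2.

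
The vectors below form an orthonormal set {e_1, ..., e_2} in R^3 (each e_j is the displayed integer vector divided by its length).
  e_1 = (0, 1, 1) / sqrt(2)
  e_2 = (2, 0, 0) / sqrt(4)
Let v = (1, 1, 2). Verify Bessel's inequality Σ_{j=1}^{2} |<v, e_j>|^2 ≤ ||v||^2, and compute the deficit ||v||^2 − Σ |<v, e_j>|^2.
Σ |<v, e_j>|^2 = 11/2; ||v||^2 = 6; deficit = 1/2

Write each e_j = u_j / sqrt(<u_j, u_j>) where u_j is the displayed integer vector. Then <v, e_j> = <v, u_j> / sqrt(<u_j, u_j>), so |<v, e_j>|^2 = <v, u_j>^2 / <u_j, u_j>.
Coefficients: <v, e_1> = 3/sqrt(2), <v, e_2> = 2/sqrt(4).
Square and sum: Σ |<v, e_j>|^2 = 11/2.
Compute ||v||^2 = v·v = 6.
Deficit = 6 − 11/2 = 1/2 ≥ 0, confirming Bessel's inequality. (The deficit equals ||v − Σ <v,e_j> e_j||^2, the squared distance from v to span{e_j}.)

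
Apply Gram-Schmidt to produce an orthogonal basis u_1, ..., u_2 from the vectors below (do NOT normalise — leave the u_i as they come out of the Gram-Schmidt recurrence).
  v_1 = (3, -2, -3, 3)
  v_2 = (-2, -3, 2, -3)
Orthogonal basis:
  u_1 = (3, -2, -3, 3)
  u_2 = (-17/31, -123/31, 17/31, -48/31)

Apply the Gram-Schmidt recurrence
  u_1 = v_1
  u_i = v_i − Σ_{j<i} ((v_i · u_j) / (u_j · u_j)) · u_j.

Step by step this gives:
  u_1 = (3, -2, -3, 3)
  u_2 = (-17/31, -123/31, 17/31, -48/31)

Orthogonality check:
  u_2 · u_1 = 0 (should be 0)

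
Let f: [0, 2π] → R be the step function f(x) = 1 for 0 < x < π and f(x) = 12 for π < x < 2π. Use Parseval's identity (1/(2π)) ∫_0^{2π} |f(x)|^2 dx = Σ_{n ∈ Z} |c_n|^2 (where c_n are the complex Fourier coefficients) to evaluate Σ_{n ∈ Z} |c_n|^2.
Σ |c_n|^2 = 145/2

Parseval equates the L^2 energy of f (normalised by 1/(2π)) with the ℓ^2 sum of its Fourier coefficients: (1/(2π)) ∫_0^{2π} |f|^2 = Σ |c_n|^2.
Compute the left side: (1/(2π)) [∫_0^π 1^2 dx + ∫_π^{2π} 12^2 dx] = (1/(2π)) · (1π + 144π) = (1 + 144)/2 = 145/2.
So Σ_{n ∈ Z} |c_n|^2 = 145/2.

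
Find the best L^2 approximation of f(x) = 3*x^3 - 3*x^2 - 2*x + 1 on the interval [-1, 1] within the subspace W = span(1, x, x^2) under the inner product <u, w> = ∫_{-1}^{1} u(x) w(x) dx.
g(x) = -3*x^2 - x/5 + 1

The best approximation g ∈ W is the orthogonal projection of f onto W. Writing g = a_0 + a_1 x + a_2 x^2, the coefficients solve the normal equations G · a = b where
  G_{ij} = <φ_i, φ_j> and b_i = <f, φ_i>, with φ_0 = 1, φ_1 = x, φ_2 = x^2.
G =
  [2, 0, 2/3]
  [0, 2/3, 0]
  [2/3, 0, 2/5],
b = (0, -2/15, -8/15).
Solving gives a_0 = 1, a_1 = -1/5, a_2 = -3, so
  g(x) = -3*x^2 - x/5 + 1.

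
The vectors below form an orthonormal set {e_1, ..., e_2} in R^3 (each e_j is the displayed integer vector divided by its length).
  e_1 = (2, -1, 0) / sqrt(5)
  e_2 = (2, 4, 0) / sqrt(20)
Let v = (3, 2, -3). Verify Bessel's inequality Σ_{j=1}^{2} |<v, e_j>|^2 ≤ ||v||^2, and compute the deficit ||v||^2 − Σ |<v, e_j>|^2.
Σ |<v, e_j>|^2 = 13; ||v||^2 = 22; deficit = 9

Write each e_j = u_j / sqrt(<u_j, u_j>) where u_j is the displayed integer vector. Then <v, e_j> = <v, u_j> / sqrt(<u_j, u_j>), so |<v, e_j>|^2 = <v, u_j>^2 / <u_j, u_j>.
Coefficients: <v, e_1> = 4/sqrt(5), <v, e_2> = 14/sqrt(20).
Square and sum: Σ |<v, e_j>|^2 = 13.
Compute ||v||^2 = v·v = 22.
Deficit = 22 − 13 = 9 ≥ 0, confirming Bessel's inequality. (The deficit equals ||v − Σ <v,e_j> e_j||^2, the squared distance from v to span{e_j}.)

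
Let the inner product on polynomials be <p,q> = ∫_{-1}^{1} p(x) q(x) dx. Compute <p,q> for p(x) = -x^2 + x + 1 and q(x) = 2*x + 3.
<p,q> = 16/3

Expand the product: p(x)·q(x) = -2*x^3 - x^2 + 5*x + 3.
∫_{-1}^{1} of each monomial x^k gives [2/(k+1) if k even, 0 if k odd]. Integrating term-by-term (or equivalently evaluating the antiderivative F(x) = -x^4/2 - x^3/3 + 5*x^2/2 + 3*x at the endpoints):
  F(1) − F(−1) = 14/3 − (-2/3) = 16/3.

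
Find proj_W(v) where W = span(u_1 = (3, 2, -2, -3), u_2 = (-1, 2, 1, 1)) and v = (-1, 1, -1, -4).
proj_W(v) = (3/2, 1, -1, -3/2)

Set up U = [u_1 | ... | u_2] ∈ R^(4×2). The projector onto W = col(U) is P = U (U^T U)^(-1) U^T.
Compute U^T U =
  [26, -4]
  [-4, 7],
and U^T v = (13, -2).
Solve U^T U · c = U^T v for the coefficients: c = (1/2, 0). The projection is proj_W(v) = U c.
Check: (v - proj_W(v)) · u_1 = 0  (should be 0).
Check: (v - proj_W(v)) · u_2 = 0  (should be 0).
Result: proj_W(v) = (3/2, 1, -1, -3/2).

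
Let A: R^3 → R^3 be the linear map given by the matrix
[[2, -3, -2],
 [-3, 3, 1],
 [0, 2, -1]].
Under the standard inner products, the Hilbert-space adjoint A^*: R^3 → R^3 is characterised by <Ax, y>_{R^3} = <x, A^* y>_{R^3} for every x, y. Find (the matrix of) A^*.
A^* = A^T =
[[2, -3, 0],
 [-3, 3, 2],
 [-2, 1, -1]]

For real matrices with standard dot products, the defining identity <Ax, y> = <x, A^* y> gives (Ax)^T y = x^T (A^*) y, i.e. x^T A^T y = x^T (A^*) y. Since this holds for all x, y, we must have A^* = A^T. Therefore
A^* =
[[2, -3, 0],
 [-3, 3, 2],
 [-2, 1, -1]].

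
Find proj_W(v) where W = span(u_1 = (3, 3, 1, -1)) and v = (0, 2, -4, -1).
proj_W(v) = (9/20, 9/20, 3/20, -3/20)

Set up U = [u_1 | ... | u_1] ∈ R^(4×1). The projector onto W = col(U) is P = U (U^T U)^(-1) U^T.
Compute U^T U =
  [20],
and U^T v = (3).
Solve U^T U · c = U^T v for the coefficients: c = (3/20). The projection is proj_W(v) = U c.
Check: (v - proj_W(v)) · u_1 = 0  (should be 0).
Result: proj_W(v) = (9/20, 9/20, 3/20, -3/20).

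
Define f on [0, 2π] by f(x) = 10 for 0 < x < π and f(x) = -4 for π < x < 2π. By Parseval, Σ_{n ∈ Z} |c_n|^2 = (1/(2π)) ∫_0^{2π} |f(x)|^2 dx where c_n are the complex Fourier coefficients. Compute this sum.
Σ |c_n|^2 = 58

Parseval equates the L^2 energy of f (normalised by 1/(2π)) with the ℓ^2 sum of its Fourier coefficients: (1/(2π)) ∫_0^{2π} |f|^2 = Σ |c_n|^2.
Compute the left side: (1/(2π)) [∫_0^π 10^2 dx + ∫_π^{2π} (-4)^2 dx] = (1/(2π)) · (100π + 16π) = (100 + 16)/2 = 58.
So Σ_{n ∈ Z} |c_n|^2 = 58.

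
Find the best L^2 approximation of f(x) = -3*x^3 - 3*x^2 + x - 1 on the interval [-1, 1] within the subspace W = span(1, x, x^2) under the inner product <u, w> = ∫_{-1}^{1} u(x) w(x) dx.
g(x) = -3*x^2 - 4*x/5 - 1

The best approximation g ∈ W is the orthogonal projection of f onto W. Writing g = a_0 + a_1 x + a_2 x^2, the coefficients solve the normal equations G · a = b where
  G_{ij} = <φ_i, φ_j> and b_i = <f, φ_i>, with φ_0 = 1, φ_1 = x, φ_2 = x^2.
G =
  [2, 0, 2/3]
  [0, 2/3, 0]
  [2/3, 0, 2/5],
b = (-4, -8/15, -28/15).
Solving gives a_0 = -1, a_1 = -4/5, a_2 = -3, so
  g(x) = -3*x^2 - 4*x/5 - 1.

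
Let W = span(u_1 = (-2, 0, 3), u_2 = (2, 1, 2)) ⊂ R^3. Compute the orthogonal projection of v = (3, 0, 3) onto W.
proj_W(v) = (294/113, 150/113, 309/113)

Set up U = [u_1 | ... | u_2] ∈ R^(3×2). The projector onto W = col(U) is P = U (U^T U)^(-1) U^T.
Compute U^T U =
  [13, 2]
  [2, 9],
and U^T v = (3, 12).
Solve U^T U · c = U^T v for the coefficients: c = (3/113, 150/113). The projection is proj_W(v) = U c.
Check: (v - proj_W(v)) · u_1 = 0  (should be 0).
Check: (v - proj_W(v)) · u_2 = 0  (should be 0).
Result: proj_W(v) = (294/113, 150/113, 309/113).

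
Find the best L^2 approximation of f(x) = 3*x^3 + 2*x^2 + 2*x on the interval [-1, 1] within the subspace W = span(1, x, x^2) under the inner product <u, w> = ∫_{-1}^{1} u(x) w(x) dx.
g(x) = 2*x^2 + 19*x/5

The best approximation g ∈ W is the orthogonal projection of f onto W. Writing g = a_0 + a_1 x + a_2 x^2, the coefficients solve the normal equations G · a = b where
  G_{ij} = <φ_i, φ_j> and b_i = <f, φ_i>, with φ_0 = 1, φ_1 = x, φ_2 = x^2.
G =
  [2, 0, 2/3]
  [0, 2/3, 0]
  [2/3, 0, 2/5],
b = (4/3, 38/15, 4/5).
Solving gives a_0 = 0, a_1 = 19/5, a_2 = 2, so
  g(x) = 2*x^2 + 19*x/5.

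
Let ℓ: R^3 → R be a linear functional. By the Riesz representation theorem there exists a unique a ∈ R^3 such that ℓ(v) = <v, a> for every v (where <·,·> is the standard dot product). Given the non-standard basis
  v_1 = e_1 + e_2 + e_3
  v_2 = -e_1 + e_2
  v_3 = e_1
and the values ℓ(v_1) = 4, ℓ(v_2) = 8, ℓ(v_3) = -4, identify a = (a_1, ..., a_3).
a = (-4, 4, 4)

Write a = (a_1, ..., a_3) in the standard basis. For each basis vector v_i, ℓ(v_i) = <v_i, a> is a linear equation in the a_j's. Collect the n equations into a matrix system V a = ℓ, where row i of V is v_i (expressed in the standard basis). Since V is invertible (lower-triangular with 1s on the diagonal, up to permutation), solve by back-substitution:
  V =
[[1, 1, 1],
 [-1, 1, 0],
 [1, 0, 0]]
  V a = (4, 8, -4)
Solving gives a = (-4, 4, 4).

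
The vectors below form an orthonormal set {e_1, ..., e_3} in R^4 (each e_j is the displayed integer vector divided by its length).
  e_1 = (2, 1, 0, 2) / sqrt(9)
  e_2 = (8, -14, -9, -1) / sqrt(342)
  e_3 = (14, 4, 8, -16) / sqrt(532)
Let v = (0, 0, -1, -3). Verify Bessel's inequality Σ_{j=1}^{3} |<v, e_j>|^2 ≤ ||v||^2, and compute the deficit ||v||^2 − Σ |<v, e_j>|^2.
Σ |<v, e_j>|^2 = 52/7; ||v||^2 = 10; deficit = 18/7

Write each e_j = u_j / sqrt(<u_j, u_j>) where u_j is the displayed integer vector. Then <v, e_j> = <v, u_j> / sqrt(<u_j, u_j>), so |<v, e_j>|^2 = <v, u_j>^2 / <u_j, u_j>.
Coefficients: <v, e_1> = -6/sqrt(9), <v, e_2> = 12/sqrt(342), <v, e_3> = 40/sqrt(532).
Square and sum: Σ |<v, e_j>|^2 = 52/7.
Compute ||v||^2 = v·v = 10.
Deficit = 10 − 52/7 = 18/7 ≥ 0, confirming Bessel's inequality. (The deficit equals ||v − Σ <v,e_j> e_j||^2, the squared distance from v to span{e_j}.)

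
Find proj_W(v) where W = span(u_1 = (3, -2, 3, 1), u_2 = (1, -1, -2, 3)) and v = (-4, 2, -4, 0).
proj_W(v) = (-1170/341, 746/341, -1476/341, -118/341)

Set up U = [u_1 | ... | u_2] ∈ R^(4×2). The projector onto W = col(U) is P = U (U^T U)^(-1) U^T.
Compute U^T U =
  [23, 2]
  [2, 15],
and U^T v = (-28, 2).
Solve U^T U · c = U^T v for the coefficients: c = (-424/341, 102/341). The projection is proj_W(v) = U c.
Check: (v - proj_W(v)) · u_1 = 0  (should be 0).
Check: (v - proj_W(v)) · u_2 = 0  (should be 0).
Result: proj_W(v) = (-1170/341, 746/341, -1476/341, -118/341).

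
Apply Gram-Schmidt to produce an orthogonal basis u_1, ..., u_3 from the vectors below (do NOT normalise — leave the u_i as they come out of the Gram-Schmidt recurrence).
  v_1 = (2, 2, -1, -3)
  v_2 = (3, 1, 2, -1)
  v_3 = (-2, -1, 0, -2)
Orthogonal basis:
  u_1 = (2, 2, -1, -3)
  u_2 = (2, 0, 5/2, 1/2)
  u_3 = (-22/21, -1, 25/21, -37/21)

Apply the Gram-Schmidt recurrence
  u_1 = v_1
  u_i = v_i − Σ_{j<i} ((v_i · u_j) / (u_j · u_j)) · u_j.

Step by step this gives:
  u_1 = (2, 2, -1, -3)
  u_2 = (2, 0, 5/2, 1/2)
  u_3 = (-22/21, -1, 25/21, -37/21)

Orthogonality check:
  u_2 · u_1 = 0 (should be 0)
  u_3 · u_1 = 0 (should be 0)
  u_3 · u_2 = 0 (should be 0)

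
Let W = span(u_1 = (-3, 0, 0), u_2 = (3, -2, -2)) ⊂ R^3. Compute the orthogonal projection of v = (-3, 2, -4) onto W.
proj_W(v) = (-3, -1, -1)

Set up U = [u_1 | ... | u_2] ∈ R^(3×2). The projector onto W = col(U) is P = U (U^T U)^(-1) U^T.
Compute U^T U =
  [9, -9]
  [-9, 17],
and U^T v = (9, -5).
Solve U^T U · c = U^T v for the coefficients: c = (3/2, 1/2). The projection is proj_W(v) = U c.
Check: (v - proj_W(v)) · u_1 = 0  (should be 0).
Check: (v - proj_W(v)) · u_2 = 0  (should be 0).
Result: proj_W(v) = (-3, -1, -1).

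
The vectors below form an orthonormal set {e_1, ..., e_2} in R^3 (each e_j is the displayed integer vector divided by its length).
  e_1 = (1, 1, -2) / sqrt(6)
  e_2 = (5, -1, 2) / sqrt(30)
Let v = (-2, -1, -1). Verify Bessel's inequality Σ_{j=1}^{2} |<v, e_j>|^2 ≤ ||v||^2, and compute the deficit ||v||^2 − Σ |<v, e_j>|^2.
Σ |<v, e_j>|^2 = 21/5; ||v||^2 = 6; deficit = 9/5

Write each e_j = u_j / sqrt(<u_j, u_j>) where u_j is the displayed integer vector. Then <v, e_j> = <v, u_j> / sqrt(<u_j, u_j>), so |<v, e_j>|^2 = <v, u_j>^2 / <u_j, u_j>.
Coefficients: <v, e_1> = -1/sqrt(6), <v, e_2> = -11/sqrt(30).
Square and sum: Σ |<v, e_j>|^2 = 21/5.
Compute ||v||^2 = v·v = 6.
Deficit = 6 − 21/5 = 9/5 ≥ 0, confirming Bessel's inequality. (The deficit equals ||v − Σ <v,e_j> e_j||^2, the squared distance from v to span{e_j}.)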